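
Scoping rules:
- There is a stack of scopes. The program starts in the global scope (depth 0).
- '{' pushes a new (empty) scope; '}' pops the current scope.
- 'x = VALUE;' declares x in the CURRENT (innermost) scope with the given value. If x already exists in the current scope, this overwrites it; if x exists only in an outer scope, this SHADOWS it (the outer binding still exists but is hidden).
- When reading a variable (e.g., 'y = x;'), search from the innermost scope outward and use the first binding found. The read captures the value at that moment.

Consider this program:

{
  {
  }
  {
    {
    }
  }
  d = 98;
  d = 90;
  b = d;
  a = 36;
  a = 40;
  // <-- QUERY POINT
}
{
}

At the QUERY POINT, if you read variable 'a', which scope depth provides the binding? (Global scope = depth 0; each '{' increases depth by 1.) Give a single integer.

Answer: 1

Derivation:
Step 1: enter scope (depth=1)
Step 2: enter scope (depth=2)
Step 3: exit scope (depth=1)
Step 4: enter scope (depth=2)
Step 5: enter scope (depth=3)
Step 6: exit scope (depth=2)
Step 7: exit scope (depth=1)
Step 8: declare d=98 at depth 1
Step 9: declare d=90 at depth 1
Step 10: declare b=(read d)=90 at depth 1
Step 11: declare a=36 at depth 1
Step 12: declare a=40 at depth 1
Visible at query point: a=40 b=90 d=90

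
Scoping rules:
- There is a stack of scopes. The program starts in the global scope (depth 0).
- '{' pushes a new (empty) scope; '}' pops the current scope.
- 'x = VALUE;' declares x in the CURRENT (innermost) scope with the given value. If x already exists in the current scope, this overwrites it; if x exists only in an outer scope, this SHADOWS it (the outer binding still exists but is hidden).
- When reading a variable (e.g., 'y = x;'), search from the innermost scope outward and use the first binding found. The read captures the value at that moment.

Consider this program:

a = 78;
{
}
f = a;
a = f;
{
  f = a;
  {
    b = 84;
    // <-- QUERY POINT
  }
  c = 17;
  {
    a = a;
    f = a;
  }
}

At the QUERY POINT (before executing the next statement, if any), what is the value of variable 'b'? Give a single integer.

Answer: 84

Derivation:
Step 1: declare a=78 at depth 0
Step 2: enter scope (depth=1)
Step 3: exit scope (depth=0)
Step 4: declare f=(read a)=78 at depth 0
Step 5: declare a=(read f)=78 at depth 0
Step 6: enter scope (depth=1)
Step 7: declare f=(read a)=78 at depth 1
Step 8: enter scope (depth=2)
Step 9: declare b=84 at depth 2
Visible at query point: a=78 b=84 f=78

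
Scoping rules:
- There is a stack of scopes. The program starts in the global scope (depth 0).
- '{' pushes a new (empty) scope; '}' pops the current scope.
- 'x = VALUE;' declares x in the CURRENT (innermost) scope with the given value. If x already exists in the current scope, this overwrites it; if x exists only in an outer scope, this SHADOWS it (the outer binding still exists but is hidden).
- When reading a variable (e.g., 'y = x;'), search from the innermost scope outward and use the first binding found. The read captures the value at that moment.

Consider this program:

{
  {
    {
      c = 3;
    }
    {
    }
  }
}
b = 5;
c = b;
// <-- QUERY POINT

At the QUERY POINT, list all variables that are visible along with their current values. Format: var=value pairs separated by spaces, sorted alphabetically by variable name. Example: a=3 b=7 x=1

Answer: b=5 c=5

Derivation:
Step 1: enter scope (depth=1)
Step 2: enter scope (depth=2)
Step 3: enter scope (depth=3)
Step 4: declare c=3 at depth 3
Step 5: exit scope (depth=2)
Step 6: enter scope (depth=3)
Step 7: exit scope (depth=2)
Step 8: exit scope (depth=1)
Step 9: exit scope (depth=0)
Step 10: declare b=5 at depth 0
Step 11: declare c=(read b)=5 at depth 0
Visible at query point: b=5 c=5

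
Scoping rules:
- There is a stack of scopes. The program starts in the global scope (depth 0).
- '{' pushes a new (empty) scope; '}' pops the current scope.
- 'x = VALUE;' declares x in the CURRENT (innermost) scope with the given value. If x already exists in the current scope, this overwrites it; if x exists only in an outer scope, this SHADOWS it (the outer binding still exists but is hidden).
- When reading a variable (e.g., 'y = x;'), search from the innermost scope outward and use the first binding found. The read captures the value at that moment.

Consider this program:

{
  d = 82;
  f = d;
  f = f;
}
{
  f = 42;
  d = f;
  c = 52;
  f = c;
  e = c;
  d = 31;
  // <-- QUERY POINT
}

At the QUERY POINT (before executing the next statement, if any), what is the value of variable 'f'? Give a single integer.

Answer: 52

Derivation:
Step 1: enter scope (depth=1)
Step 2: declare d=82 at depth 1
Step 3: declare f=(read d)=82 at depth 1
Step 4: declare f=(read f)=82 at depth 1
Step 5: exit scope (depth=0)
Step 6: enter scope (depth=1)
Step 7: declare f=42 at depth 1
Step 8: declare d=(read f)=42 at depth 1
Step 9: declare c=52 at depth 1
Step 10: declare f=(read c)=52 at depth 1
Step 11: declare e=(read c)=52 at depth 1
Step 12: declare d=31 at depth 1
Visible at query point: c=52 d=31 e=52 f=52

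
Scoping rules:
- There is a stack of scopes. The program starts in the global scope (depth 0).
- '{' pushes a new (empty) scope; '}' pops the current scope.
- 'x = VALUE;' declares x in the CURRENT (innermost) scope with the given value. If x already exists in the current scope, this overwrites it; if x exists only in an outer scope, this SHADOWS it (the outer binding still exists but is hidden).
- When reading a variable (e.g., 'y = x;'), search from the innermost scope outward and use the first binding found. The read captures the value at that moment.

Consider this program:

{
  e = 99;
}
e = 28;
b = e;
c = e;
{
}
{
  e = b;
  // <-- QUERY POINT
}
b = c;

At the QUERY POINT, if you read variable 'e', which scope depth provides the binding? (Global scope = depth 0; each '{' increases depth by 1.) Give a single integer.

Answer: 1

Derivation:
Step 1: enter scope (depth=1)
Step 2: declare e=99 at depth 1
Step 3: exit scope (depth=0)
Step 4: declare e=28 at depth 0
Step 5: declare b=(read e)=28 at depth 0
Step 6: declare c=(read e)=28 at depth 0
Step 7: enter scope (depth=1)
Step 8: exit scope (depth=0)
Step 9: enter scope (depth=1)
Step 10: declare e=(read b)=28 at depth 1
Visible at query point: b=28 c=28 e=28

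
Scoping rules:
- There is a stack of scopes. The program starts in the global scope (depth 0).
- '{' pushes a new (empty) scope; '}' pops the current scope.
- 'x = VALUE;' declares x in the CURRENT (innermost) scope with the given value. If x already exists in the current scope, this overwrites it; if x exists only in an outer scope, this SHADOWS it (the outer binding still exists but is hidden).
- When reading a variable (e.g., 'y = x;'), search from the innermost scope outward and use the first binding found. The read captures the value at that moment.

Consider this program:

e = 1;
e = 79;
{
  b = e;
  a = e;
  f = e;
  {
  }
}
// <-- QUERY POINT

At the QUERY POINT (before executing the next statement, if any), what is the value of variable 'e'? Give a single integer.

Answer: 79

Derivation:
Step 1: declare e=1 at depth 0
Step 2: declare e=79 at depth 0
Step 3: enter scope (depth=1)
Step 4: declare b=(read e)=79 at depth 1
Step 5: declare a=(read e)=79 at depth 1
Step 6: declare f=(read e)=79 at depth 1
Step 7: enter scope (depth=2)
Step 8: exit scope (depth=1)
Step 9: exit scope (depth=0)
Visible at query point: e=79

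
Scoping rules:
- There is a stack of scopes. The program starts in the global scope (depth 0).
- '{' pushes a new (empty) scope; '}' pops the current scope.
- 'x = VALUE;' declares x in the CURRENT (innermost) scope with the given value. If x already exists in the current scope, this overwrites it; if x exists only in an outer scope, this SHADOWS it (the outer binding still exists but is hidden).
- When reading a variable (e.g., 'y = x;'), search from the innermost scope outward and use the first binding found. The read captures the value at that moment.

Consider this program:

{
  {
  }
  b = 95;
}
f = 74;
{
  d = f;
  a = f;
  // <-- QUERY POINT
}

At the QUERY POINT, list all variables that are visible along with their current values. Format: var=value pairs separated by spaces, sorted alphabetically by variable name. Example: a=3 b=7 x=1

Step 1: enter scope (depth=1)
Step 2: enter scope (depth=2)
Step 3: exit scope (depth=1)
Step 4: declare b=95 at depth 1
Step 5: exit scope (depth=0)
Step 6: declare f=74 at depth 0
Step 7: enter scope (depth=1)
Step 8: declare d=(read f)=74 at depth 1
Step 9: declare a=(read f)=74 at depth 1
Visible at query point: a=74 d=74 f=74

Answer: a=74 d=74 f=74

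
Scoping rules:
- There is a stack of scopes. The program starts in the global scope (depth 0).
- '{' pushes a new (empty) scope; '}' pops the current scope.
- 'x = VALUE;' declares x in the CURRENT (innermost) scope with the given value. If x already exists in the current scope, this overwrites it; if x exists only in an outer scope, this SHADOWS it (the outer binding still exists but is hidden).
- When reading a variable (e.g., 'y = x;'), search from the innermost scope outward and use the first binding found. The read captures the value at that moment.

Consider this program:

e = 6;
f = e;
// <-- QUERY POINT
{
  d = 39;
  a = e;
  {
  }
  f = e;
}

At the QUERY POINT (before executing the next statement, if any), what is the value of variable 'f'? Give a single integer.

Step 1: declare e=6 at depth 0
Step 2: declare f=(read e)=6 at depth 0
Visible at query point: e=6 f=6

Answer: 6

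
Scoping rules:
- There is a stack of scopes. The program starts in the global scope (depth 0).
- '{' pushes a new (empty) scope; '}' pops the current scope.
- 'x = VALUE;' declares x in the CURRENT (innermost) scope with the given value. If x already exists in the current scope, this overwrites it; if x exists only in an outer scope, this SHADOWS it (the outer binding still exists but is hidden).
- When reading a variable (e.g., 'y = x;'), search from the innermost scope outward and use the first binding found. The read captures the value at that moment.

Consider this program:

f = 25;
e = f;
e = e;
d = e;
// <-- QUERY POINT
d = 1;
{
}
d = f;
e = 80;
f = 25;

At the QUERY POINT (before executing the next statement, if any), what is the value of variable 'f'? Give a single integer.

Step 1: declare f=25 at depth 0
Step 2: declare e=(read f)=25 at depth 0
Step 3: declare e=(read e)=25 at depth 0
Step 4: declare d=(read e)=25 at depth 0
Visible at query point: d=25 e=25 f=25

Answer: 25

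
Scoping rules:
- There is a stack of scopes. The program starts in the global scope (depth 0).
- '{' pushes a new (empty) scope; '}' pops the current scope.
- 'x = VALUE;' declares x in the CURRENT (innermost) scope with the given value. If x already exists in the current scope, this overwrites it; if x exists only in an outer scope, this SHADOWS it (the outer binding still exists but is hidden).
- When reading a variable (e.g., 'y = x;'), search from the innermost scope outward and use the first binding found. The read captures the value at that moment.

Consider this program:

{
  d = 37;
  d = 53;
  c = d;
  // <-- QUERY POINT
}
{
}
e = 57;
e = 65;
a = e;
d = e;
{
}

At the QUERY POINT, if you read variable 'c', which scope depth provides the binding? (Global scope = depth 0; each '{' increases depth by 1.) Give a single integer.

Answer: 1

Derivation:
Step 1: enter scope (depth=1)
Step 2: declare d=37 at depth 1
Step 3: declare d=53 at depth 1
Step 4: declare c=(read d)=53 at depth 1
Visible at query point: c=53 d=53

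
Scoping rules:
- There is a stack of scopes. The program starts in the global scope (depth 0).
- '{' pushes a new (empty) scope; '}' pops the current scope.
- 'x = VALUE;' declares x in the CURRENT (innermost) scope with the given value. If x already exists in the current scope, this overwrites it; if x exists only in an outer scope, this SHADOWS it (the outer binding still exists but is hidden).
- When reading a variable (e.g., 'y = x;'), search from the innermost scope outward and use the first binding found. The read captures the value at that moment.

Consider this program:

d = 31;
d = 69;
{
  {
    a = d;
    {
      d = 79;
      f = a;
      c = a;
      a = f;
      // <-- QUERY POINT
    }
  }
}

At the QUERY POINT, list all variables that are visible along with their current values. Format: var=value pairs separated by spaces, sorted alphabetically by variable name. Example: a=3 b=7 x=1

Answer: a=69 c=69 d=79 f=69

Derivation:
Step 1: declare d=31 at depth 0
Step 2: declare d=69 at depth 0
Step 3: enter scope (depth=1)
Step 4: enter scope (depth=2)
Step 5: declare a=(read d)=69 at depth 2
Step 6: enter scope (depth=3)
Step 7: declare d=79 at depth 3
Step 8: declare f=(read a)=69 at depth 3
Step 9: declare c=(read a)=69 at depth 3
Step 10: declare a=(read f)=69 at depth 3
Visible at query point: a=69 c=69 d=79 f=69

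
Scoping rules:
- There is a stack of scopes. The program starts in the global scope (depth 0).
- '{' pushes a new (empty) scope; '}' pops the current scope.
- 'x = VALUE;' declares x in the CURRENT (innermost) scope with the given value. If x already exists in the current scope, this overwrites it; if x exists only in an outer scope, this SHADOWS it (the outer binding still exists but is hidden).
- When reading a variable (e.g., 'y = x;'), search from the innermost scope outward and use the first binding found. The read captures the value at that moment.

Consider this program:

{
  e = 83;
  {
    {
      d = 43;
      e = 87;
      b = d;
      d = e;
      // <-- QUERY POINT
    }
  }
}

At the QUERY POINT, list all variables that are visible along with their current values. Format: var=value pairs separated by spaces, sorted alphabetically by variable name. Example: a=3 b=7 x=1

Step 1: enter scope (depth=1)
Step 2: declare e=83 at depth 1
Step 3: enter scope (depth=2)
Step 4: enter scope (depth=3)
Step 5: declare d=43 at depth 3
Step 6: declare e=87 at depth 3
Step 7: declare b=(read d)=43 at depth 3
Step 8: declare d=(read e)=87 at depth 3
Visible at query point: b=43 d=87 e=87

Answer: b=43 d=87 e=87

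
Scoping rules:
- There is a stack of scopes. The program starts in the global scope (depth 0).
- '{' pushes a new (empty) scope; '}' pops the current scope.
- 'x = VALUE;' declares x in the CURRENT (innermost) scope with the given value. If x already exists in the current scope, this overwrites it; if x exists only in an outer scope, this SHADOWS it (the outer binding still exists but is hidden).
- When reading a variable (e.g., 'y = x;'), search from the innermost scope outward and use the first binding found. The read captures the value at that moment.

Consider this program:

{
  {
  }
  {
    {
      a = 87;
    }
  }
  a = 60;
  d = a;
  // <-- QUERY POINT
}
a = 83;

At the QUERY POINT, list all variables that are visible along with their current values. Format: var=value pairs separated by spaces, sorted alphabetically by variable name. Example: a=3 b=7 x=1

Step 1: enter scope (depth=1)
Step 2: enter scope (depth=2)
Step 3: exit scope (depth=1)
Step 4: enter scope (depth=2)
Step 5: enter scope (depth=3)
Step 6: declare a=87 at depth 3
Step 7: exit scope (depth=2)
Step 8: exit scope (depth=1)
Step 9: declare a=60 at depth 1
Step 10: declare d=(read a)=60 at depth 1
Visible at query point: a=60 d=60

Answer: a=60 d=60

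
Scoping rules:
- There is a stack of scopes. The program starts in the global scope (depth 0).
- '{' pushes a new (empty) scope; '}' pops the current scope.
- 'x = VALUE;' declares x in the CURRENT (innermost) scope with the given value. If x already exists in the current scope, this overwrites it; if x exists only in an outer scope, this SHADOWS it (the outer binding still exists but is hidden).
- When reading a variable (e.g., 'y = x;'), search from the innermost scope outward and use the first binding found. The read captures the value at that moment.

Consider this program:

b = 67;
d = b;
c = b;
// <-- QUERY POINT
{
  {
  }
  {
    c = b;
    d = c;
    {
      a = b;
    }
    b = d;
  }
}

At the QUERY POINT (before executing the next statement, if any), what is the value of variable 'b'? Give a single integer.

Answer: 67

Derivation:
Step 1: declare b=67 at depth 0
Step 2: declare d=(read b)=67 at depth 0
Step 3: declare c=(read b)=67 at depth 0
Visible at query point: b=67 c=67 d=67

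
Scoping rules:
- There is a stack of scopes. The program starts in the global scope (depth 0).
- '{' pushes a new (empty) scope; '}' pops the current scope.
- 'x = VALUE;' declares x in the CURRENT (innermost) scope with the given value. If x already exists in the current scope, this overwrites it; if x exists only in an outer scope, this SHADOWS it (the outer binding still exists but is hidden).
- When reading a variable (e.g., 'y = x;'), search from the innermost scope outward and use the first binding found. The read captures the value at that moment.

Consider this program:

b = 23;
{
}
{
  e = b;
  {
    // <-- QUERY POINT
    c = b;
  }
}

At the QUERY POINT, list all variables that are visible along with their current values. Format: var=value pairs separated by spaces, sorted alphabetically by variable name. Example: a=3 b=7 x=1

Answer: b=23 e=23

Derivation:
Step 1: declare b=23 at depth 0
Step 2: enter scope (depth=1)
Step 3: exit scope (depth=0)
Step 4: enter scope (depth=1)
Step 5: declare e=(read b)=23 at depth 1
Step 6: enter scope (depth=2)
Visible at query point: b=23 e=23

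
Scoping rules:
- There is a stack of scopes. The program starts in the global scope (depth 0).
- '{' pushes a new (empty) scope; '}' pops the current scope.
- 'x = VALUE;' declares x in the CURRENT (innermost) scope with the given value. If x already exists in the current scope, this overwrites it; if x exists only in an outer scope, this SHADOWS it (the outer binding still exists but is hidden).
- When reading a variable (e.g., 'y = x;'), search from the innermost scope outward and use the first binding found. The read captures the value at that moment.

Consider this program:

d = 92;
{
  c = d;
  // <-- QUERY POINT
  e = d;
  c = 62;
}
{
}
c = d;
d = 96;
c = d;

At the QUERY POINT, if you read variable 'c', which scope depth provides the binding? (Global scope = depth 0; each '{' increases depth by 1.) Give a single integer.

Step 1: declare d=92 at depth 0
Step 2: enter scope (depth=1)
Step 3: declare c=(read d)=92 at depth 1
Visible at query point: c=92 d=92

Answer: 1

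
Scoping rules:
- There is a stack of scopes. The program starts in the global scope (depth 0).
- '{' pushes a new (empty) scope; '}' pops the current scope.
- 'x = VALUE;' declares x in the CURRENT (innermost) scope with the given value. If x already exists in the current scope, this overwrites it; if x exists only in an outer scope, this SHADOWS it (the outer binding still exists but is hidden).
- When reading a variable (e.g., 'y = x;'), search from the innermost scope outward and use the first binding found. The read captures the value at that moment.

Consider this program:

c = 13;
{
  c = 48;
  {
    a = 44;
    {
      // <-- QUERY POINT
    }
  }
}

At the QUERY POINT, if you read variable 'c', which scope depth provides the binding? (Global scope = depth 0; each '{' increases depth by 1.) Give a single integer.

Answer: 1

Derivation:
Step 1: declare c=13 at depth 0
Step 2: enter scope (depth=1)
Step 3: declare c=48 at depth 1
Step 4: enter scope (depth=2)
Step 5: declare a=44 at depth 2
Step 6: enter scope (depth=3)
Visible at query point: a=44 c=48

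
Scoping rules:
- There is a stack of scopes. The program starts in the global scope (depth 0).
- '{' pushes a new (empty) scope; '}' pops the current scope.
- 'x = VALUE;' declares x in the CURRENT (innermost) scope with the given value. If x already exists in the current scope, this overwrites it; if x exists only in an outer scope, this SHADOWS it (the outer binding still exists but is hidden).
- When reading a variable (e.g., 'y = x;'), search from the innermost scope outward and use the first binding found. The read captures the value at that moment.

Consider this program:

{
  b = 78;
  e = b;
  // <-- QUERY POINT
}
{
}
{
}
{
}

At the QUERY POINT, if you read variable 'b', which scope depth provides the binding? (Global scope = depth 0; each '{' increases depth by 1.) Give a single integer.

Step 1: enter scope (depth=1)
Step 2: declare b=78 at depth 1
Step 3: declare e=(read b)=78 at depth 1
Visible at query point: b=78 e=78

Answer: 1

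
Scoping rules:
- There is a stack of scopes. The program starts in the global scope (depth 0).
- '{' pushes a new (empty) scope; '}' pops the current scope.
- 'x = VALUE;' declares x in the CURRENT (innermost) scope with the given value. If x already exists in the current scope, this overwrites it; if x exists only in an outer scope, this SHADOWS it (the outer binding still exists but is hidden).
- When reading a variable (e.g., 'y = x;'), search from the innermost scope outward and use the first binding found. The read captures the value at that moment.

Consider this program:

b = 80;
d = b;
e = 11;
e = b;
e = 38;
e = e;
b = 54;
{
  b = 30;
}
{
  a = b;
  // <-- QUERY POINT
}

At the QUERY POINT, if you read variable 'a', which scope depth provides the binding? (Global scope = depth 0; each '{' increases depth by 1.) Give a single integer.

Step 1: declare b=80 at depth 0
Step 2: declare d=(read b)=80 at depth 0
Step 3: declare e=11 at depth 0
Step 4: declare e=(read b)=80 at depth 0
Step 5: declare e=38 at depth 0
Step 6: declare e=(read e)=38 at depth 0
Step 7: declare b=54 at depth 0
Step 8: enter scope (depth=1)
Step 9: declare b=30 at depth 1
Step 10: exit scope (depth=0)
Step 11: enter scope (depth=1)
Step 12: declare a=(read b)=54 at depth 1
Visible at query point: a=54 b=54 d=80 e=38

Answer: 1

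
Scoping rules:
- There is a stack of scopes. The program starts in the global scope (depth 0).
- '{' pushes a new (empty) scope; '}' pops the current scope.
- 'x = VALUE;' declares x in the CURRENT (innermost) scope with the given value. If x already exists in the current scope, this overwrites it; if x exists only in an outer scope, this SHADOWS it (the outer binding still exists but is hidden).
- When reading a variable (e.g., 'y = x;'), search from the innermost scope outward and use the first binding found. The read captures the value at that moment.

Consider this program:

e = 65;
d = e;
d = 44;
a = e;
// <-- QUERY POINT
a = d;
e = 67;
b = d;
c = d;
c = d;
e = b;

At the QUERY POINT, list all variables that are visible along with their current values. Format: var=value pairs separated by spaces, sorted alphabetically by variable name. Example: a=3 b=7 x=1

Answer: a=65 d=44 e=65

Derivation:
Step 1: declare e=65 at depth 0
Step 2: declare d=(read e)=65 at depth 0
Step 3: declare d=44 at depth 0
Step 4: declare a=(read e)=65 at depth 0
Visible at query point: a=65 d=44 e=65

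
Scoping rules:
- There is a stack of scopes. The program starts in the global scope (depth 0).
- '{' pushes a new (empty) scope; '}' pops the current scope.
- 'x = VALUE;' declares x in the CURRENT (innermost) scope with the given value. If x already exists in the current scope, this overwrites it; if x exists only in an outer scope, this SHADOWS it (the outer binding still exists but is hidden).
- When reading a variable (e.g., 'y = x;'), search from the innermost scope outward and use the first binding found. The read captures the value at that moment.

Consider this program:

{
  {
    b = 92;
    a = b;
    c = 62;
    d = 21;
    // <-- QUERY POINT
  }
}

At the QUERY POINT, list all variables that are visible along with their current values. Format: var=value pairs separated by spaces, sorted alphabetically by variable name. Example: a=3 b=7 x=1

Answer: a=92 b=92 c=62 d=21

Derivation:
Step 1: enter scope (depth=1)
Step 2: enter scope (depth=2)
Step 3: declare b=92 at depth 2
Step 4: declare a=(read b)=92 at depth 2
Step 5: declare c=62 at depth 2
Step 6: declare d=21 at depth 2
Visible at query point: a=92 b=92 c=62 d=21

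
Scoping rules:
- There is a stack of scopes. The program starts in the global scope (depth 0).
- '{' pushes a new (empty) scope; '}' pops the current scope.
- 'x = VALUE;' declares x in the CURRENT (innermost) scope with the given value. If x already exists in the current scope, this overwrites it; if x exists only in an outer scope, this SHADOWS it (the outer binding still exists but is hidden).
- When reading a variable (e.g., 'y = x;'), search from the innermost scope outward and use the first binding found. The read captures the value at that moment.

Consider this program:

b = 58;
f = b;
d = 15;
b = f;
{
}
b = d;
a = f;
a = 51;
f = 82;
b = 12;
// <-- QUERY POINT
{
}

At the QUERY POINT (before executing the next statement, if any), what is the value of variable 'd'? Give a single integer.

Answer: 15

Derivation:
Step 1: declare b=58 at depth 0
Step 2: declare f=(read b)=58 at depth 0
Step 3: declare d=15 at depth 0
Step 4: declare b=(read f)=58 at depth 0
Step 5: enter scope (depth=1)
Step 6: exit scope (depth=0)
Step 7: declare b=(read d)=15 at depth 0
Step 8: declare a=(read f)=58 at depth 0
Step 9: declare a=51 at depth 0
Step 10: declare f=82 at depth 0
Step 11: declare b=12 at depth 0
Visible at query point: a=51 b=12 d=15 f=82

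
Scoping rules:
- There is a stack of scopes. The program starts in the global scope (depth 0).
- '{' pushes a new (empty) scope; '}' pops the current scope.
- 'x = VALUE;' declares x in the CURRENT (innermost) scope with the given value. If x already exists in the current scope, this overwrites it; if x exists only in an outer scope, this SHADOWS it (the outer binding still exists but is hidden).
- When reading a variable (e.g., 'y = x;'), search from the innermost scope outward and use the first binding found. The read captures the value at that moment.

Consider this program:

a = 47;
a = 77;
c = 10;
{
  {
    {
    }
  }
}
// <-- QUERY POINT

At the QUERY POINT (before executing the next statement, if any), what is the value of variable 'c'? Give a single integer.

Answer: 10

Derivation:
Step 1: declare a=47 at depth 0
Step 2: declare a=77 at depth 0
Step 3: declare c=10 at depth 0
Step 4: enter scope (depth=1)
Step 5: enter scope (depth=2)
Step 6: enter scope (depth=3)
Step 7: exit scope (depth=2)
Step 8: exit scope (depth=1)
Step 9: exit scope (depth=0)
Visible at query point: a=77 c=10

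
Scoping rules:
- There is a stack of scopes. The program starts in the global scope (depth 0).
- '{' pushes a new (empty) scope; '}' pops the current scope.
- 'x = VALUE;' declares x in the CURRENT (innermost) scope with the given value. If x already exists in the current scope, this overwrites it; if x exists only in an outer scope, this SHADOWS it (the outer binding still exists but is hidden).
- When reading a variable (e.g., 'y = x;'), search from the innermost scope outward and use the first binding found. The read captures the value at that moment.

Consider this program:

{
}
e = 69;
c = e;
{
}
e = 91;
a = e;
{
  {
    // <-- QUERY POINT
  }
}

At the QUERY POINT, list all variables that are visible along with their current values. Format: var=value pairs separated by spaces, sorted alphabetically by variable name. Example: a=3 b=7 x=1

Step 1: enter scope (depth=1)
Step 2: exit scope (depth=0)
Step 3: declare e=69 at depth 0
Step 4: declare c=(read e)=69 at depth 0
Step 5: enter scope (depth=1)
Step 6: exit scope (depth=0)
Step 7: declare e=91 at depth 0
Step 8: declare a=(read e)=91 at depth 0
Step 9: enter scope (depth=1)
Step 10: enter scope (depth=2)
Visible at query point: a=91 c=69 e=91

Answer: a=91 c=69 e=91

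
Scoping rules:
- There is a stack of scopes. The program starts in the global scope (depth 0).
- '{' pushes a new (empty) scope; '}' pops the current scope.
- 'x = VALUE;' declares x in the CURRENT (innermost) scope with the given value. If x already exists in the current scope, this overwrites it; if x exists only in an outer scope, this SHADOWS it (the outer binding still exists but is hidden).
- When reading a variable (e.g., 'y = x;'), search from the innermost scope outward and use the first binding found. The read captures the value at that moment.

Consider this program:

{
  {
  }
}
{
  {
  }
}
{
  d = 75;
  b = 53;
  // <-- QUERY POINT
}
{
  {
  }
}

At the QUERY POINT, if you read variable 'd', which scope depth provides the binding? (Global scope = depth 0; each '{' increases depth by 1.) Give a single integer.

Answer: 1

Derivation:
Step 1: enter scope (depth=1)
Step 2: enter scope (depth=2)
Step 3: exit scope (depth=1)
Step 4: exit scope (depth=0)
Step 5: enter scope (depth=1)
Step 6: enter scope (depth=2)
Step 7: exit scope (depth=1)
Step 8: exit scope (depth=0)
Step 9: enter scope (depth=1)
Step 10: declare d=75 at depth 1
Step 11: declare b=53 at depth 1
Visible at query point: b=53 d=75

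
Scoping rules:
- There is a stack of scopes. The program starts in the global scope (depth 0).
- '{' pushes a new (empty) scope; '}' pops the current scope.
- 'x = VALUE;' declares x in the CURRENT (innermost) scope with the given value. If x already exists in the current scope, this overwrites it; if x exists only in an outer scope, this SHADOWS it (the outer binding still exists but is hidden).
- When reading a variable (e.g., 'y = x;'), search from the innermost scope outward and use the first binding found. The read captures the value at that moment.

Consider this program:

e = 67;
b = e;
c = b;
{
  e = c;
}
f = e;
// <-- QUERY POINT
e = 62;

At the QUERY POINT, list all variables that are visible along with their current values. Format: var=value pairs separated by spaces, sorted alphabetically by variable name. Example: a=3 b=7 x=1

Answer: b=67 c=67 e=67 f=67

Derivation:
Step 1: declare e=67 at depth 0
Step 2: declare b=(read e)=67 at depth 0
Step 3: declare c=(read b)=67 at depth 0
Step 4: enter scope (depth=1)
Step 5: declare e=(read c)=67 at depth 1
Step 6: exit scope (depth=0)
Step 7: declare f=(read e)=67 at depth 0
Visible at query point: b=67 c=67 e=67 f=67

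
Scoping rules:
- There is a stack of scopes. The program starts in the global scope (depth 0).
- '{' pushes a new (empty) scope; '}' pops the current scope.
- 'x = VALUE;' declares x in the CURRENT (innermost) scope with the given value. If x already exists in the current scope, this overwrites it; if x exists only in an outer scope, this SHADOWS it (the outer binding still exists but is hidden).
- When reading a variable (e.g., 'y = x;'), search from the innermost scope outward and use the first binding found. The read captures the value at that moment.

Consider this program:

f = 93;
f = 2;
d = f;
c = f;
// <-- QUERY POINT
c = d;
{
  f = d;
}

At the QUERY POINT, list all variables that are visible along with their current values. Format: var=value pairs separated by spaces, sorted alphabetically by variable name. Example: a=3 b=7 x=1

Answer: c=2 d=2 f=2

Derivation:
Step 1: declare f=93 at depth 0
Step 2: declare f=2 at depth 0
Step 3: declare d=(read f)=2 at depth 0
Step 4: declare c=(read f)=2 at depth 0
Visible at query point: c=2 d=2 f=2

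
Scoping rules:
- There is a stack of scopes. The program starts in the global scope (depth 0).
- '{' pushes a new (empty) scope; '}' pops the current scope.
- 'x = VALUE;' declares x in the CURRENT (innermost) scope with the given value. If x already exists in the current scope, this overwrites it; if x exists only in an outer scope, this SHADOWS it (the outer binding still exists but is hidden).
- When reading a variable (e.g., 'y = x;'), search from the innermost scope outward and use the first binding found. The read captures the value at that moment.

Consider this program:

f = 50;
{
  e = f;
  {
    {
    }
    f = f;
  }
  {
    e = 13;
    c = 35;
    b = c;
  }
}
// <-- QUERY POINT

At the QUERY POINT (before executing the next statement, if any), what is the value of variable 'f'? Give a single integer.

Step 1: declare f=50 at depth 0
Step 2: enter scope (depth=1)
Step 3: declare e=(read f)=50 at depth 1
Step 4: enter scope (depth=2)
Step 5: enter scope (depth=3)
Step 6: exit scope (depth=2)
Step 7: declare f=(read f)=50 at depth 2
Step 8: exit scope (depth=1)
Step 9: enter scope (depth=2)
Step 10: declare e=13 at depth 2
Step 11: declare c=35 at depth 2
Step 12: declare b=(read c)=35 at depth 2
Step 13: exit scope (depth=1)
Step 14: exit scope (depth=0)
Visible at query point: f=50

Answer: 50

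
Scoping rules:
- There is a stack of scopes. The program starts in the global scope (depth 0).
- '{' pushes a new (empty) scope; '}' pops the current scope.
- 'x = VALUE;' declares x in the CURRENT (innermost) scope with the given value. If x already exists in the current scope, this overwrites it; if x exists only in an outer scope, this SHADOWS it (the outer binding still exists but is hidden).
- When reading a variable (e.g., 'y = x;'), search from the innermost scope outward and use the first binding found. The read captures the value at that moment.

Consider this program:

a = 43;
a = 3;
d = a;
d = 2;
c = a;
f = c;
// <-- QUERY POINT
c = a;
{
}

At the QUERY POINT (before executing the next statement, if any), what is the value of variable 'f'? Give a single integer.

Step 1: declare a=43 at depth 0
Step 2: declare a=3 at depth 0
Step 3: declare d=(read a)=3 at depth 0
Step 4: declare d=2 at depth 0
Step 5: declare c=(read a)=3 at depth 0
Step 6: declare f=(read c)=3 at depth 0
Visible at query point: a=3 c=3 d=2 f=3

Answer: 3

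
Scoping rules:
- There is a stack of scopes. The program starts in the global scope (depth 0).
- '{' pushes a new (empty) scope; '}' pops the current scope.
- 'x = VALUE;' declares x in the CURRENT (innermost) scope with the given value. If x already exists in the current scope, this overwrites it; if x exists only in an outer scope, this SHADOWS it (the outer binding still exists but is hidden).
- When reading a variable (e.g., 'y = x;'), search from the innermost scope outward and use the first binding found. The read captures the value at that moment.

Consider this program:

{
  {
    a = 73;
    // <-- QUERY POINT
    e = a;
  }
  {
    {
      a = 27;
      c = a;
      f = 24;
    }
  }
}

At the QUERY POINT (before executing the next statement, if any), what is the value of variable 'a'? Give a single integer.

Step 1: enter scope (depth=1)
Step 2: enter scope (depth=2)
Step 3: declare a=73 at depth 2
Visible at query point: a=73

Answer: 73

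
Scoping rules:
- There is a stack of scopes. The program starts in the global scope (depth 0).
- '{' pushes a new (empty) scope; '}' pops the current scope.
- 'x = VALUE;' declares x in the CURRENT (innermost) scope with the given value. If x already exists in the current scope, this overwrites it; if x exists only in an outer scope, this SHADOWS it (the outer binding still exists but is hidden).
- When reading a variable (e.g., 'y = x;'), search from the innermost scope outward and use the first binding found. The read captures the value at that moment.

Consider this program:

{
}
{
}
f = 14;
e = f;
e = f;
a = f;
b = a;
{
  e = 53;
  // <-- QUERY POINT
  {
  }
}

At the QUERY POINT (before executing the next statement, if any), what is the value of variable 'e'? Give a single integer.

Step 1: enter scope (depth=1)
Step 2: exit scope (depth=0)
Step 3: enter scope (depth=1)
Step 4: exit scope (depth=0)
Step 5: declare f=14 at depth 0
Step 6: declare e=(read f)=14 at depth 0
Step 7: declare e=(read f)=14 at depth 0
Step 8: declare a=(read f)=14 at depth 0
Step 9: declare b=(read a)=14 at depth 0
Step 10: enter scope (depth=1)
Step 11: declare e=53 at depth 1
Visible at query point: a=14 b=14 e=53 f=14

Answer: 53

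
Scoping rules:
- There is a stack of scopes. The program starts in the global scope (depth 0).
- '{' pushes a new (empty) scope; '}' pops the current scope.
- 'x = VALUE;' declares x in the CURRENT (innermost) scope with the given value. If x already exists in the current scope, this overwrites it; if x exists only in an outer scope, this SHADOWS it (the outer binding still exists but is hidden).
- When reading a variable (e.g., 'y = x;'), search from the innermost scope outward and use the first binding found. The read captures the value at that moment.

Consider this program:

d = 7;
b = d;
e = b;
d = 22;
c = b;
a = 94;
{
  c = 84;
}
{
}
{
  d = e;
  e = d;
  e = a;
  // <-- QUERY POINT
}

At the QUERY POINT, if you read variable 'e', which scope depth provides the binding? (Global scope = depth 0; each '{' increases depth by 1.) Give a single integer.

Step 1: declare d=7 at depth 0
Step 2: declare b=(read d)=7 at depth 0
Step 3: declare e=(read b)=7 at depth 0
Step 4: declare d=22 at depth 0
Step 5: declare c=(read b)=7 at depth 0
Step 6: declare a=94 at depth 0
Step 7: enter scope (depth=1)
Step 8: declare c=84 at depth 1
Step 9: exit scope (depth=0)
Step 10: enter scope (depth=1)
Step 11: exit scope (depth=0)
Step 12: enter scope (depth=1)
Step 13: declare d=(read e)=7 at depth 1
Step 14: declare e=(read d)=7 at depth 1
Step 15: declare e=(read a)=94 at depth 1
Visible at query point: a=94 b=7 c=7 d=7 e=94

Answer: 1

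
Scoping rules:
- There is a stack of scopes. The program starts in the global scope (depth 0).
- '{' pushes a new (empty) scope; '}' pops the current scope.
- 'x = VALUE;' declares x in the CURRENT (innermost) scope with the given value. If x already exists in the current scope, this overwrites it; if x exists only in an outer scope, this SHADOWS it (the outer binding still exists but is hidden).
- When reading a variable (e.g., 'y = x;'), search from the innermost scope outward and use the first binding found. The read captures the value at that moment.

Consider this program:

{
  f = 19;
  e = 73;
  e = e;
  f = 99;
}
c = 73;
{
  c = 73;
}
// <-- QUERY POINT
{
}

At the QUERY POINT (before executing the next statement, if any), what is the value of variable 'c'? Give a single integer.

Answer: 73

Derivation:
Step 1: enter scope (depth=1)
Step 2: declare f=19 at depth 1
Step 3: declare e=73 at depth 1
Step 4: declare e=(read e)=73 at depth 1
Step 5: declare f=99 at depth 1
Step 6: exit scope (depth=0)
Step 7: declare c=73 at depth 0
Step 8: enter scope (depth=1)
Step 9: declare c=73 at depth 1
Step 10: exit scope (depth=0)
Visible at query point: c=73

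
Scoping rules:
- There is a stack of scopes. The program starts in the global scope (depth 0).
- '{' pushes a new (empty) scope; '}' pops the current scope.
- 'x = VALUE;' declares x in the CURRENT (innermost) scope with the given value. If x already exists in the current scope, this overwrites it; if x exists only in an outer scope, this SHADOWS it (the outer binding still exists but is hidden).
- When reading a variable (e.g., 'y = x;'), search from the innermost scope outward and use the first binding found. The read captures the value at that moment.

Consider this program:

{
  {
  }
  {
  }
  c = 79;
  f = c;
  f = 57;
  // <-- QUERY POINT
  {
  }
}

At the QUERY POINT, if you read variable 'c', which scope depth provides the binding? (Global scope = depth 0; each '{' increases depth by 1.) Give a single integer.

Answer: 1

Derivation:
Step 1: enter scope (depth=1)
Step 2: enter scope (depth=2)
Step 3: exit scope (depth=1)
Step 4: enter scope (depth=2)
Step 5: exit scope (depth=1)
Step 6: declare c=79 at depth 1
Step 7: declare f=(read c)=79 at depth 1
Step 8: declare f=57 at depth 1
Visible at query point: c=79 f=57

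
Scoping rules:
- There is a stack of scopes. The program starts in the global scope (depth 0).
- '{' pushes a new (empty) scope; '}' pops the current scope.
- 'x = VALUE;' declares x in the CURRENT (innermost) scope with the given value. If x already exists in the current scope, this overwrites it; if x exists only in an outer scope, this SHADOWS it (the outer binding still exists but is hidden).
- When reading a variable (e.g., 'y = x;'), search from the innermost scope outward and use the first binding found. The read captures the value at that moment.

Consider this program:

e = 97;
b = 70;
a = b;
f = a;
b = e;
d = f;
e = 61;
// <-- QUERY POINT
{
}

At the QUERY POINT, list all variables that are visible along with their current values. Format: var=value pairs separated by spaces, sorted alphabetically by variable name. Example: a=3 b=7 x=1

Answer: a=70 b=97 d=70 e=61 f=70

Derivation:
Step 1: declare e=97 at depth 0
Step 2: declare b=70 at depth 0
Step 3: declare a=(read b)=70 at depth 0
Step 4: declare f=(read a)=70 at depth 0
Step 5: declare b=(read e)=97 at depth 0
Step 6: declare d=(read f)=70 at depth 0
Step 7: declare e=61 at depth 0
Visible at query point: a=70 b=97 d=70 e=61 f=70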